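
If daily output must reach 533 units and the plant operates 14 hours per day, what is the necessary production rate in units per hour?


Formula: Production Rate = Daily Demand / Available Hours
Rate = 533 units/day / 14 hours/day
Rate = 38.1 units/hour

38.1 units/hour


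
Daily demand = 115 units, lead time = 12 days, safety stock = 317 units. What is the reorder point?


Formula: ROP = (Daily Demand * Lead Time) + Safety Stock
Demand during lead time = 115 * 12 = 1380 units
ROP = 1380 + 317 = 1697 units

1697 units


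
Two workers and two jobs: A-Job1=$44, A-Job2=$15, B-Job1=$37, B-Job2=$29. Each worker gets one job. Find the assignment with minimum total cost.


Option 1: A->1 + B->2 = $44 + $29 = $73
Option 2: A->2 + B->1 = $15 + $37 = $52
Min cost = min($73, $52) = $52

$52


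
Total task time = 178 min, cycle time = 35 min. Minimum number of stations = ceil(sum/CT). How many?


Formula: N_min = ceil(Sum of Task Times / Cycle Time)
N_min = ceil(178 min / 35 min) = ceil(5.0857)
N_min = 6 stations

6


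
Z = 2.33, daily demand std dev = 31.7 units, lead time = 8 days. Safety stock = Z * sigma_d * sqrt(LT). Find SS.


Formula: SS = z * sigma_d * sqrt(LT)
sqrt(LT) = sqrt(8) = 2.8284
SS = 2.33 * 31.7 * 2.8284
SS = 208.9 units

208.9 units


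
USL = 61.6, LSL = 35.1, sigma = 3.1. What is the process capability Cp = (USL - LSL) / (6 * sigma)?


Cp = (61.6 - 35.1) / (6 * 3.1)

1.42


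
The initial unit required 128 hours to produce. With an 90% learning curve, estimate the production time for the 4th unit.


Formula: T_n = T_1 * (learning_rate)^(log2(n)) where learning_rate = rate/100
Doublings = log2(4) = 2
T_n = 128 * 0.9^2
T_n = 128 * 0.81 = 103.7 hours

103.7 hours


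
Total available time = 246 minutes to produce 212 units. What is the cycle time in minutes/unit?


Formula: CT = Available Time / Number of Units
CT = 246 min / 212 units
CT = 1.16 min/unit

1.16 min/unit


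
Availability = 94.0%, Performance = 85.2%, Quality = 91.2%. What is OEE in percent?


Formula: OEE = Availability * Performance * Quality / 10000
A * P = 94.0% * 85.2% / 100 = 80.09%
OEE = 80.09% * 91.2% / 100 = 73.0%

73.0%


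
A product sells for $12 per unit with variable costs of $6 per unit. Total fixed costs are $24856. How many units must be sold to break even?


Formula: BEQ = Fixed Costs / (Price - Variable Cost)
Contribution margin = $12 - $6 = $6/unit
BEQ = ceil($24856 / $6/unit) = ceil(4142.67) = 4143 units

4143 units


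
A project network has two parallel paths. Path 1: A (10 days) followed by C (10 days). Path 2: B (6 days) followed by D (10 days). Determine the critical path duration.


Path 1 = 10 + 10 = 20 days
Path 2 = 6 + 10 = 16 days
Duration = max(20, 16) = 20 days

20 days


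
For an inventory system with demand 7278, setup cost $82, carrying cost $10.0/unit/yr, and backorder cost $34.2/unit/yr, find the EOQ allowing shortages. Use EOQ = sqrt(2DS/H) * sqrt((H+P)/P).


Formula: EOQ* = sqrt(2DS/H) * sqrt((H+P)/P)
Base EOQ = sqrt(2*7278*82/10.0) = 345.48 units
Correction = sqrt((10.0+34.2)/34.2) = 1.13684
EOQ* = 345.48 * 1.13684 = 392.8 units

392.8 units


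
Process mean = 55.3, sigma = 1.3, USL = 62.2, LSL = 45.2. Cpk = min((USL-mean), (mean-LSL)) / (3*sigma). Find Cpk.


Cpu = (62.2 - 55.3) / (3 * 1.3) = 1.77
Cpl = (55.3 - 45.2) / (3 * 1.3) = 2.59
Cpk = min(1.77, 2.59) = 1.77

1.77


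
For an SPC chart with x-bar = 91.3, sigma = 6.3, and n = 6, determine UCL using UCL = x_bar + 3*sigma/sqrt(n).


UCL = 91.3 + 3 * 6.3 / sqrt(6)

99.02


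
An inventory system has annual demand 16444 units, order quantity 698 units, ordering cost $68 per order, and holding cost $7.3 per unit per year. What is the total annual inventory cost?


TC = 16444/698 * 68 + 698/2 * 7.3

$4149.69


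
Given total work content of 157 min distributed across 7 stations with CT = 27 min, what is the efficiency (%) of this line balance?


Formula: Efficiency = Sum of Task Times / (N_stations * CT) * 100
Total station capacity = 7 stations * 27 min = 189 min
Efficiency = 157 / 189 * 100 = 83.1%

83.1%


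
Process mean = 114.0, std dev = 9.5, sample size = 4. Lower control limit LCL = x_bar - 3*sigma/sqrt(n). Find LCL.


LCL = 114.0 - 3 * 9.5 / sqrt(4)

99.75


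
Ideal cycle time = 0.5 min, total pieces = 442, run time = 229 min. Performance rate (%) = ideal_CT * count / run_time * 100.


Formula: Performance = (Ideal CT * Total Count) / Run Time * 100
Ideal output time = 0.5 * 442 = 221.0 min
Performance = 221.0 / 229 * 100 = 96.5%

96.5%


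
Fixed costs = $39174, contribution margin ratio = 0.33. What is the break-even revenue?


Formula: BER = Fixed Costs / Contribution Margin Ratio
BER = $39174 / 0.33
BER = $118709.09 (to the nearest cent)

$118709.09


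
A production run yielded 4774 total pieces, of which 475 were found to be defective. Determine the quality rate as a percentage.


Formula: Quality Rate = Good Pieces / Total Pieces * 100
Good pieces = 4774 - 475 = 4299
QR = 4299 / 4774 * 100 = 90.1%

90.1%


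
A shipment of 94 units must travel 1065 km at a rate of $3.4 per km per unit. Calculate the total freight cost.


TC = dist * cost * units = 1065 * 3.4 * 94 = $340374.00

$340374.00


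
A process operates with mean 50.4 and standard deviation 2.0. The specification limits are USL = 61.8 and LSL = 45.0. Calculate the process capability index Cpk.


Cpu = (61.8 - 50.4) / (3 * 2.0) = 1.9
Cpl = (50.4 - 45.0) / (3 * 2.0) = 0.9
Cpk = min(1.9, 0.9) = 0.9

0.9


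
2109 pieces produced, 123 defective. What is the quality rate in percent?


Formula: Quality Rate = Good Pieces / Total Pieces * 100
Good pieces = 2109 - 123 = 1986
QR = 1986 / 2109 * 100 = 94.2%

94.2%


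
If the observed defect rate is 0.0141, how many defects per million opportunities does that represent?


DPMO = defect_rate * 1000000 = 0.0141 * 1000000

14100


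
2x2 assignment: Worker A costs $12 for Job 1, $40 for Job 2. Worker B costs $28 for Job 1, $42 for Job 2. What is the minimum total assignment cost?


Option 1: A->1 + B->2 = $12 + $42 = $54
Option 2: A->2 + B->1 = $40 + $28 = $68
Min cost = min($54, $68) = $54

$54


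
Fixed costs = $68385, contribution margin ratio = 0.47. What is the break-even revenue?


Formula: BER = Fixed Costs / Contribution Margin Ratio
BER = $68385 / 0.47
BER = $145500.00 (to the nearest cent)

$145500.00


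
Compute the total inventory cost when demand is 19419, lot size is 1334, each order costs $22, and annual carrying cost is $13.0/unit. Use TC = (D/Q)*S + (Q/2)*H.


TC = 19419/1334 * 22 + 1334/2 * 13.0

$8991.25


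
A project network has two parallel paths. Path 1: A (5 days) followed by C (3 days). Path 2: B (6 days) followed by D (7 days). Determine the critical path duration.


Path 1 = 5 + 3 = 8 days
Path 2 = 6 + 7 = 13 days
Duration = max(8, 13) = 13 days

13 days


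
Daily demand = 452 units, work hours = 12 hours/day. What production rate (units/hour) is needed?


Formula: Production Rate = Daily Demand / Available Hours
Rate = 452 units/day / 12 hours/day
Rate = 37.7 units/hour

37.7 units/hour


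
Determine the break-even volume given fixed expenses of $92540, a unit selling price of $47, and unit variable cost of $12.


Formula: BEQ = Fixed Costs / (Price - Variable Cost)
Contribution margin = $47 - $12 = $35/unit
BEQ = ceil($92540 / $35/unit) = ceil(2644.0) = 2644 units

2644 units


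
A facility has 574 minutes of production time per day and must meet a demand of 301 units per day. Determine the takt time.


Formula: Takt Time = Available Production Time / Customer Demand
Takt = 574 min/day / 301 units/day
Takt = 1.91 min/unit

1.91 min/unit


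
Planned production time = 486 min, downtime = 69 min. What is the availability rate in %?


Formula: Availability = (Planned Time - Downtime) / Planned Time * 100
Uptime = 486 - 69 = 417 min
Availability = 417 / 486 * 100 = 85.8%

85.8%


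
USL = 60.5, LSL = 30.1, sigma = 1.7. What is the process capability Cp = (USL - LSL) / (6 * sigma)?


Cp = (60.5 - 30.1) / (6 * 1.7)

2.98


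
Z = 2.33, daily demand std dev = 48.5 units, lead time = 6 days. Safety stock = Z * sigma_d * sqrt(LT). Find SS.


Formula: SS = z * sigma_d * sqrt(LT)
sqrt(LT) = sqrt(6) = 2.4495
SS = 2.33 * 48.5 * 2.4495
SS = 276.8 units

276.8 units


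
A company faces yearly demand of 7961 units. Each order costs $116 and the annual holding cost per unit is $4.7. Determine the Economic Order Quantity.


Formula: EOQ = sqrt(2 * D * S / H)
Numerator: 2 * 7961 * 116 = 1846952
2DS/H = 1846952 / 4.7 = 392968.5
EOQ = sqrt(392968.5) = 626.9 units

626.9 units


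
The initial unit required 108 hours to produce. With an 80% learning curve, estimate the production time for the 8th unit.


Formula: T_n = T_1 * (learning_rate)^(log2(n)) where learning_rate = rate/100
Doublings = log2(8) = 3
T_n = 108 * 0.8^3
T_n = 108 * 0.512 = 55.3 hours

55.3 hours


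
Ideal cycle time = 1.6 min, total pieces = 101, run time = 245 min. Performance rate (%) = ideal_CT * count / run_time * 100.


Formula: Performance = (Ideal CT * Total Count) / Run Time * 100
Ideal output time = 1.6 * 101 = 161.6 min
Performance = 161.6 / 245 * 100 = 66.0%

66.0%


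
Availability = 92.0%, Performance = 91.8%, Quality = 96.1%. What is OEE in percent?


Formula: OEE = Availability * Performance * Quality / 10000
A * P = 92.0% * 91.8% / 100 = 84.46%
OEE = 84.46% * 96.1% / 100 = 81.2%

81.2%


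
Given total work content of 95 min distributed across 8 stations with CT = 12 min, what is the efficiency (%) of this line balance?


Formula: Efficiency = Sum of Task Times / (N_stations * CT) * 100
Total station capacity = 8 stations * 12 min = 96 min
Efficiency = 95 / 96 * 100 = 99.0%

99.0%


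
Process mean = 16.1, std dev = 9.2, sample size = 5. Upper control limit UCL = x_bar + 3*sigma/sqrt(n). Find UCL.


UCL = 16.1 + 3 * 9.2 / sqrt(5)

28.44


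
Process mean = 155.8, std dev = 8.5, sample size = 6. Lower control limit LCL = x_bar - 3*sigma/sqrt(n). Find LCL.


LCL = 155.8 - 3 * 8.5 / sqrt(6)

145.39


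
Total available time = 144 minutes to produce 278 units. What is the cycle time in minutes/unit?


Formula: CT = Available Time / Number of Units
CT = 144 min / 278 units
CT = 0.52 min/unit

0.52 min/unit


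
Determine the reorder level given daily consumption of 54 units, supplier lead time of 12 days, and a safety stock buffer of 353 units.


Formula: ROP = (Daily Demand * Lead Time) + Safety Stock
Demand during lead time = 54 * 12 = 648 units
ROP = 648 + 353 = 1001 units

1001 units


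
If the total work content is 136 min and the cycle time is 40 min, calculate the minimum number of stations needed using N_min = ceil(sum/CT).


Formula: N_min = ceil(Sum of Task Times / Cycle Time)
N_min = ceil(136 min / 40 min) = ceil(3.4)
N_min = 4 stations

4


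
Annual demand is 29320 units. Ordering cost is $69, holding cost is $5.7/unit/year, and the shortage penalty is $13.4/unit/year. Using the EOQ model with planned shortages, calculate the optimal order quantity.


Formula: EOQ* = sqrt(2DS/H) * sqrt((H+P)/P)
Base EOQ = sqrt(2*29320*69/5.7) = 842.53 units
Correction = sqrt((5.7+13.4)/13.4) = 1.19389
EOQ* = 842.53 * 1.19389 = 1005.9 units

1005.9 units


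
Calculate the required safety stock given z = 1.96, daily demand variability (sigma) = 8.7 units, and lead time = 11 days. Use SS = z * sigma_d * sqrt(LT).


Formula: SS = z * sigma_d * sqrt(LT)
sqrt(LT) = sqrt(11) = 3.3166
SS = 1.96 * 8.7 * 3.3166
SS = 56.6 units

56.6 units


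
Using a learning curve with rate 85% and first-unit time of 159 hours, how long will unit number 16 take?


Formula: T_n = T_1 * (learning_rate)^(log2(n)) where learning_rate = rate/100
Doublings = log2(16) = 4
T_n = 159 * 0.85^4
T_n = 159 * 0.522 = 83.0 hours

83.0 hours


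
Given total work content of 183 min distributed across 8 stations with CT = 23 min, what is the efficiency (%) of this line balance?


Formula: Efficiency = Sum of Task Times / (N_stations * CT) * 100
Total station capacity = 8 stations * 23 min = 184 min
Efficiency = 183 / 184 * 100 = 99.5%

99.5%


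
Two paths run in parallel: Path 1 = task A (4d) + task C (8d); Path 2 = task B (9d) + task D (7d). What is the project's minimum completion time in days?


Path 1 = 4 + 8 = 12 days
Path 2 = 9 + 7 = 16 days
Duration = max(12, 16) = 16 days

16 days


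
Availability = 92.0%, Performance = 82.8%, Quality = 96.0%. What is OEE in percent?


Formula: OEE = Availability * Performance * Quality / 10000
A * P = 92.0% * 82.8% / 100 = 76.18%
OEE = 76.18% * 96.0% / 100 = 73.1%

73.1%


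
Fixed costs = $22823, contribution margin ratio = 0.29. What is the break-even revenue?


Formula: BER = Fixed Costs / Contribution Margin Ratio
BER = $22823 / 0.29
BER = $78700.00 (to the nearest cent)

$78700.00


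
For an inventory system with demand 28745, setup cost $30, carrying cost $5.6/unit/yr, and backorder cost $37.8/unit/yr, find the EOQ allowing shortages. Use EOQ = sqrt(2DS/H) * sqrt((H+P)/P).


Formula: EOQ* = sqrt(2DS/H) * sqrt((H+P)/P)
Base EOQ = sqrt(2*28745*30/5.6) = 554.96 units
Correction = sqrt((5.6+37.8)/37.8) = 1.07152
EOQ* = 554.96 * 1.07152 = 594.7 units

594.7 units


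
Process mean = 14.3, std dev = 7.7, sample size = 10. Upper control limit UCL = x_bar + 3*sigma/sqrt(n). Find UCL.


UCL = 14.3 + 3 * 7.7 / sqrt(10)

21.6


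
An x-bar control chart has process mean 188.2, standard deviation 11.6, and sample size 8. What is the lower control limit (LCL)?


LCL = 188.2 - 3 * 11.6 / sqrt(8)

175.9


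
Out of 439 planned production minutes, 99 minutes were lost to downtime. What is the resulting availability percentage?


Formula: Availability = (Planned Time - Downtime) / Planned Time * 100
Uptime = 439 - 99 = 340 min
Availability = 340 / 439 * 100 = 77.4%

77.4%


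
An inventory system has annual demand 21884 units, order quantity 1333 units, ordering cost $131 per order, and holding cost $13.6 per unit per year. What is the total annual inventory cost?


TC = 21884/1333 * 131 + 1333/2 * 13.6

$11215.04


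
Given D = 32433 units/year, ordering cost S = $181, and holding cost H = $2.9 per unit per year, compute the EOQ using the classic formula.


Formula: EOQ = sqrt(2 * D * S / H)
Numerator: 2 * 32433 * 181 = 11740746
2DS/H = 11740746 / 2.9 = 4048533.1
EOQ = sqrt(4048533.1) = 2012.1 units

2012.1 units


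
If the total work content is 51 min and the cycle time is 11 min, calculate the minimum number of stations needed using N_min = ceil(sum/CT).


Formula: N_min = ceil(Sum of Task Times / Cycle Time)
N_min = ceil(51 min / 11 min) = ceil(4.6364)
N_min = 5 stations

5


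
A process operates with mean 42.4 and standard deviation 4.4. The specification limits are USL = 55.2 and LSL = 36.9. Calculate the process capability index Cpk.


Cpu = (55.2 - 42.4) / (3 * 4.4) = 0.97
Cpl = (42.4 - 36.9) / (3 * 4.4) = 0.42
Cpk = min(0.97, 0.42) = 0.42

0.42


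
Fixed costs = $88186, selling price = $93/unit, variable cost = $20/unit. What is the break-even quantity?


Formula: BEQ = Fixed Costs / (Price - Variable Cost)
Contribution margin = $93 - $20 = $73/unit
BEQ = ceil($88186 / $73/unit) = ceil(1208.03) = 1209 units

1209 units


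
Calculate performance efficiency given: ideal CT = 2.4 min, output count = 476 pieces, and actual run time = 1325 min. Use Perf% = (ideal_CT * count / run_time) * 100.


Formula: Performance = (Ideal CT * Total Count) / Run Time * 100
Ideal output time = 2.4 * 476 = 1142.4 min
Performance = 1142.4 / 1325 * 100 = 86.2%

86.2%


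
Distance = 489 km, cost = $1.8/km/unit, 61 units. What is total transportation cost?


TC = dist * cost * units = 489 * 1.8 * 61 = $53692.20

$53692.20


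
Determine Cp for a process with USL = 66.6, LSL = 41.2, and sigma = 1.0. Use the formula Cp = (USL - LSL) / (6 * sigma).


Cp = (66.6 - 41.2) / (6 * 1.0)

4.23


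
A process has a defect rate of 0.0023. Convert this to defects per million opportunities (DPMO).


DPMO = defect_rate * 1000000 = 0.0023 * 1000000

2300


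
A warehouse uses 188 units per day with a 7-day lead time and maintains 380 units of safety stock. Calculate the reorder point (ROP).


Formula: ROP = (Daily Demand * Lead Time) + Safety Stock
Demand during lead time = 188 * 7 = 1316 units
ROP = 1316 + 380 = 1696 units

1696 units


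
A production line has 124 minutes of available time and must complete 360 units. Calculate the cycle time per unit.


Formula: CT = Available Time / Number of Units
CT = 124 min / 360 units
CT = 0.34 min/unit

0.34 min/unit


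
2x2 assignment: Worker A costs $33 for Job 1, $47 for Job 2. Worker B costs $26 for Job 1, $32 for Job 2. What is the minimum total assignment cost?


Option 1: A->1 + B->2 = $33 + $32 = $65
Option 2: A->2 + B->1 = $47 + $26 = $73
Min cost = min($65, $73) = $65

$65


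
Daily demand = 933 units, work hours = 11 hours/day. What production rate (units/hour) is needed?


Formula: Production Rate = Daily Demand / Available Hours
Rate = 933 units/day / 11 hours/day
Rate = 84.8 units/hour

84.8 units/hour


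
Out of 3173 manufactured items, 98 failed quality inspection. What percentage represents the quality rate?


Formula: Quality Rate = Good Pieces / Total Pieces * 100
Good pieces = 3173 - 98 = 3075
QR = 3075 / 3173 * 100 = 96.9%

96.9%


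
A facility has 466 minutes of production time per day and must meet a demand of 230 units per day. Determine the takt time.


Formula: Takt Time = Available Production Time / Customer Demand
Takt = 466 min/day / 230 units/day
Takt = 2.03 min/unit

2.03 min/unit


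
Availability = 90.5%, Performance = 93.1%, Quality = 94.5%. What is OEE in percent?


Formula: OEE = Availability * Performance * Quality / 10000
A * P = 90.5% * 93.1% / 100 = 84.26%
OEE = 84.26% * 94.5% / 100 = 79.6%

79.6%


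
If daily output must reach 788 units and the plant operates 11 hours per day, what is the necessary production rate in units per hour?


Formula: Production Rate = Daily Demand / Available Hours
Rate = 788 units/day / 11 hours/day
Rate = 71.6 units/hour

71.6 units/hour


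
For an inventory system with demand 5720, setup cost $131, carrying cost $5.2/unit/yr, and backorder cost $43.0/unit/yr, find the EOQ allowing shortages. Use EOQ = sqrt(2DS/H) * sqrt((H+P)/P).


Formula: EOQ* = sqrt(2DS/H) * sqrt((H+P)/P)
Base EOQ = sqrt(2*5720*131/5.2) = 536.84 units
Correction = sqrt((5.2+43.0)/43.0) = 1.05874
EOQ* = 536.84 * 1.05874 = 568.4 units

568.4 units


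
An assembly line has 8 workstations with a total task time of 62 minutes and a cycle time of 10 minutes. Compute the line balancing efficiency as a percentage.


Formula: Efficiency = Sum of Task Times / (N_stations * CT) * 100
Total station capacity = 8 stations * 10 min = 80 min
Efficiency = 62 / 80 * 100 = 77.5%

77.5%


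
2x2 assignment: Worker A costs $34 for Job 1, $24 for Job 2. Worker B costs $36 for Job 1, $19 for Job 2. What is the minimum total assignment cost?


Option 1: A->1 + B->2 = $34 + $19 = $53
Option 2: A->2 + B->1 = $24 + $36 = $60
Min cost = min($53, $60) = $53

$53


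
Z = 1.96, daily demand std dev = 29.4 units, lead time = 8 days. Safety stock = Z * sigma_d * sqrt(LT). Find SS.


Formula: SS = z * sigma_d * sqrt(LT)
sqrt(LT) = sqrt(8) = 2.8284
SS = 1.96 * 29.4 * 2.8284
SS = 163.0 units

163.0 units


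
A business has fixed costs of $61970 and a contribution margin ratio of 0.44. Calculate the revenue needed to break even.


Formula: BER = Fixed Costs / Contribution Margin Ratio
BER = $61970 / 0.44
BER = $140840.91 (to the nearest cent)

$140840.91


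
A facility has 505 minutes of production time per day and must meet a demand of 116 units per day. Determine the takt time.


Formula: Takt Time = Available Production Time / Customer Demand
Takt = 505 min/day / 116 units/day
Takt = 4.35 min/unit

4.35 min/unit


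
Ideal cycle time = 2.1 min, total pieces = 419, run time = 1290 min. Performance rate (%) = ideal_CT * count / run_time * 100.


Formula: Performance = (Ideal CT * Total Count) / Run Time * 100
Ideal output time = 2.1 * 419 = 879.9 min
Performance = 879.9 / 1290 * 100 = 68.2%

68.2%


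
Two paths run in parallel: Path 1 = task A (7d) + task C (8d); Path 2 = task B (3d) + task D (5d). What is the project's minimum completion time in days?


Path 1 = 7 + 8 = 15 days
Path 2 = 3 + 5 = 8 days
Duration = max(15, 8) = 15 days

15 days


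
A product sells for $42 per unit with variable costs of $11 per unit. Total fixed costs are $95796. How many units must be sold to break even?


Formula: BEQ = Fixed Costs / (Price - Variable Cost)
Contribution margin = $42 - $11 = $31/unit
BEQ = ceil($95796 / $31/unit) = ceil(3090.19) = 3091 units

3091 units


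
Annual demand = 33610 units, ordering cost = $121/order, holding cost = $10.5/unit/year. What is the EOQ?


Formula: EOQ = sqrt(2 * D * S / H)
Numerator: 2 * 33610 * 121 = 8133620
2DS/H = 8133620 / 10.5 = 774630.5
EOQ = sqrt(774630.5) = 880.1 units

880.1 units


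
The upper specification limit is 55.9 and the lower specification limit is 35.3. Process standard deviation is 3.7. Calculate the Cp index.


Cp = (55.9 - 35.3) / (6 * 3.7)

0.93


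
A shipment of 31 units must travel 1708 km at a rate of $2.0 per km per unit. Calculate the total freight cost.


TC = dist * cost * units = 1708 * 2.0 * 31 = $105896.00

$105896.00


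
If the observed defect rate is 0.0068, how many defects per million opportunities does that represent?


DPMO = defect_rate * 1000000 = 0.0068 * 1000000

6800


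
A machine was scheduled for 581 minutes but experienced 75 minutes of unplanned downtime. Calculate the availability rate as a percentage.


Formula: Availability = (Planned Time - Downtime) / Planned Time * 100
Uptime = 581 - 75 = 506 min
Availability = 506 / 581 * 100 = 87.1%

87.1%


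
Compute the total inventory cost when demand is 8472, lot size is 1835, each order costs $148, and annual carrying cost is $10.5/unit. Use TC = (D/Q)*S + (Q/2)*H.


TC = 8472/1835 * 148 + 1835/2 * 10.5

$10317.05


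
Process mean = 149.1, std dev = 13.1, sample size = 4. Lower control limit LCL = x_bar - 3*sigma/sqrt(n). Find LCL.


LCL = 149.1 - 3 * 13.1 / sqrt(4)

129.45


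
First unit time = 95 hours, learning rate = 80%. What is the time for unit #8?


Formula: T_n = T_1 * (learning_rate)^(log2(n)) where learning_rate = rate/100
Doublings = log2(8) = 3
T_n = 95 * 0.8^3
T_n = 95 * 0.512 = 48.6 hours

48.6 hours


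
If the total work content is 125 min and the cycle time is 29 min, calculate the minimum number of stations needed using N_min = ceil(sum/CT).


Formula: N_min = ceil(Sum of Task Times / Cycle Time)
N_min = ceil(125 min / 29 min) = ceil(4.3103)
N_min = 5 stations

5


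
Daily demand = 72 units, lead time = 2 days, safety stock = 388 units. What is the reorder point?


Formula: ROP = (Daily Demand * Lead Time) + Safety Stock
Demand during lead time = 72 * 2 = 144 units
ROP = 144 + 388 = 532 units

532 units


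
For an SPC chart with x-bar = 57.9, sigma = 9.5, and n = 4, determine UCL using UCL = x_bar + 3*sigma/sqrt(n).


UCL = 57.9 + 3 * 9.5 / sqrt(4)

72.15


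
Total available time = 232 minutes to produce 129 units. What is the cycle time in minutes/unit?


Formula: CT = Available Time / Number of Units
CT = 232 min / 129 units
CT = 1.8 min/unit

1.8 min/unit


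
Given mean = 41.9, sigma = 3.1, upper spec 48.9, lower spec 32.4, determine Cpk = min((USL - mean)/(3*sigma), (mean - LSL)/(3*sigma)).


Cpu = (48.9 - 41.9) / (3 * 3.1) = 0.75
Cpl = (41.9 - 32.4) / (3 * 3.1) = 1.02
Cpk = min(0.75, 1.02) = 0.75

0.75


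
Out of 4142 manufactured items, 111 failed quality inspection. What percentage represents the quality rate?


Formula: Quality Rate = Good Pieces / Total Pieces * 100
Good pieces = 4142 - 111 = 4031
QR = 4031 / 4142 * 100 = 97.3%

97.3%


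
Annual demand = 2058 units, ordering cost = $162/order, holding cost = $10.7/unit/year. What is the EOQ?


Formula: EOQ = sqrt(2 * D * S / H)
Numerator: 2 * 2058 * 162 = 666792
2DS/H = 666792 / 10.7 = 62317.0
EOQ = sqrt(62317.0) = 249.6 units

249.6 units


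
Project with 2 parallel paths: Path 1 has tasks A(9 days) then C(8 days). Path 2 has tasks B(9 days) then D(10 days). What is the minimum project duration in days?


Path 1 = 9 + 8 = 17 days
Path 2 = 9 + 10 = 19 days
Duration = max(17, 19) = 19 days

19 days


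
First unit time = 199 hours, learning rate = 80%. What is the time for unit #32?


Formula: T_n = T_1 * (learning_rate)^(log2(n)) where learning_rate = rate/100
Doublings = log2(32) = 5
T_n = 199 * 0.8^5
T_n = 199 * 0.3277 = 65.2 hours

65.2 hours


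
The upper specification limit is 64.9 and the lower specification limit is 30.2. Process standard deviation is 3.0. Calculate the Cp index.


Cp = (64.9 - 30.2) / (6 * 3.0)

1.93


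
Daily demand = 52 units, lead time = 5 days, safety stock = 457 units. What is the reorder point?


Formula: ROP = (Daily Demand * Lead Time) + Safety Stock
Demand during lead time = 52 * 5 = 260 units
ROP = 260 + 457 = 717 units

717 units


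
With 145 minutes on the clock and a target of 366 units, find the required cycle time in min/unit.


Formula: CT = Available Time / Number of Units
CT = 145 min / 366 units
CT = 0.4 min/unit

0.4 min/unit


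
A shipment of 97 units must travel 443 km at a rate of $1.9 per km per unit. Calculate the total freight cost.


TC = dist * cost * units = 443 * 1.9 * 97 = $81644.90

$81644.90


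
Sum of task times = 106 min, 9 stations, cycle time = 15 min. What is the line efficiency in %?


Formula: Efficiency = Sum of Task Times / (N_stations * CT) * 100
Total station capacity = 9 stations * 15 min = 135 min
Efficiency = 106 / 135 * 100 = 78.5%

78.5%


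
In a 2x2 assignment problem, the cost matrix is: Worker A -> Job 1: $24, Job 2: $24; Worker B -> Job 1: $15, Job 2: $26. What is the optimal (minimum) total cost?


Option 1: A->1 + B->2 = $24 + $26 = $50
Option 2: A->2 + B->1 = $24 + $15 = $39
Min cost = min($50, $39) = $39

$39


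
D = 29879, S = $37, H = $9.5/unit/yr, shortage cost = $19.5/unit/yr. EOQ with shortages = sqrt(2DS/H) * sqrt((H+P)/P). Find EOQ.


Formula: EOQ* = sqrt(2DS/H) * sqrt((H+P)/P)
Base EOQ = sqrt(2*29879*37/9.5) = 482.43 units
Correction = sqrt((9.5+19.5)/19.5) = 1.2195
EOQ* = 482.43 * 1.2195 = 588.3 units

588.3 units


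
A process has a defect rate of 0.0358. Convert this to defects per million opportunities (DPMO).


DPMO = defect_rate * 1000000 = 0.0358 * 1000000

35800


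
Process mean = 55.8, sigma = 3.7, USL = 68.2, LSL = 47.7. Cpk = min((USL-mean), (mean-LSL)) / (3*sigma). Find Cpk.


Cpu = (68.2 - 55.8) / (3 * 3.7) = 1.12
Cpl = (55.8 - 47.7) / (3 * 3.7) = 0.73
Cpk = min(1.12, 0.73) = 0.73

0.73


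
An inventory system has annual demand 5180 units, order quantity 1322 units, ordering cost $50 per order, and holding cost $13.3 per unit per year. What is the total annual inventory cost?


TC = 5180/1322 * 50 + 1322/2 * 13.3

$8987.22


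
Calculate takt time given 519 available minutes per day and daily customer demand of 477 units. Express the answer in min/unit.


Formula: Takt Time = Available Production Time / Customer Demand
Takt = 519 min/day / 477 units/day
Takt = 1.09 min/unit

1.09 min/unit


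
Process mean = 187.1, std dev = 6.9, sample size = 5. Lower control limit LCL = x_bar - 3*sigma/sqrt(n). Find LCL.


LCL = 187.1 - 3 * 6.9 / sqrt(5)

177.84


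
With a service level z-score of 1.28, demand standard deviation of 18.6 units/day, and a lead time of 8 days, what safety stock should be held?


Formula: SS = z * sigma_d * sqrt(LT)
sqrt(LT) = sqrt(8) = 2.8284
SS = 1.28 * 18.6 * 2.8284
SS = 67.3 units

67.3 units


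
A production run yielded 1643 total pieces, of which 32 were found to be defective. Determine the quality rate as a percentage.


Formula: Quality Rate = Good Pieces / Total Pieces * 100
Good pieces = 1643 - 32 = 1611
QR = 1611 / 1643 * 100 = 98.1%

98.1%


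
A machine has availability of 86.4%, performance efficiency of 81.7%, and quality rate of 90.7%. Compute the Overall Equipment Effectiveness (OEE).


Formula: OEE = Availability * Performance * Quality / 10000
A * P = 86.4% * 81.7% / 100 = 70.59%
OEE = 70.59% * 90.7% / 100 = 64.0%

64.0%


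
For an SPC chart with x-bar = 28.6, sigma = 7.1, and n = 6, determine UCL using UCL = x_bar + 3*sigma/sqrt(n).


UCL = 28.6 + 3 * 7.1 / sqrt(6)

37.3


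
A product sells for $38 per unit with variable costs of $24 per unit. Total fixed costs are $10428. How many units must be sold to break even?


Formula: BEQ = Fixed Costs / (Price - Variable Cost)
Contribution margin = $38 - $24 = $14/unit
BEQ = ceil($10428 / $14/unit) = ceil(744.86) = 745 units

745 units


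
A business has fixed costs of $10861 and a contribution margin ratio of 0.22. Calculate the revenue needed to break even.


Formula: BER = Fixed Costs / Contribution Margin Ratio
BER = $10861 / 0.22
BER = $49368.18 (to the nearest cent)

$49368.18


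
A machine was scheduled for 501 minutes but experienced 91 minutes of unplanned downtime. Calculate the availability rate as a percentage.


Formula: Availability = (Planned Time - Downtime) / Planned Time * 100
Uptime = 501 - 91 = 410 min
Availability = 410 / 501 * 100 = 81.8%

81.8%


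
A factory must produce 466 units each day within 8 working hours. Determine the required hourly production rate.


Formula: Production Rate = Daily Demand / Available Hours
Rate = 466 units/day / 8 hours/day
Rate = 58.3 units/hour

58.3 units/hour


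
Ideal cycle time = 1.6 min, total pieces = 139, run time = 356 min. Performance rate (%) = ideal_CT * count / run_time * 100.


Formula: Performance = (Ideal CT * Total Count) / Run Time * 100
Ideal output time = 1.6 * 139 = 222.4 min
Performance = 222.4 / 356 * 100 = 62.5%

62.5%


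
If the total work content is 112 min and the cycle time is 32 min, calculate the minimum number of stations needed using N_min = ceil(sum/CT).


Formula: N_min = ceil(Sum of Task Times / Cycle Time)
N_min = ceil(112 min / 32 min) = ceil(3.5)
N_min = 4 stations

4


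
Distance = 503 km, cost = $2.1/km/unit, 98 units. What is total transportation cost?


TC = dist * cost * units = 503 * 2.1 * 98 = $103517.40

$103517.40


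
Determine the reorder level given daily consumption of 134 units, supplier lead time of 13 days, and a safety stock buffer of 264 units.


Formula: ROP = (Daily Demand * Lead Time) + Safety Stock
Demand during lead time = 134 * 13 = 1742 units
ROP = 1742 + 264 = 2006 units

2006 units


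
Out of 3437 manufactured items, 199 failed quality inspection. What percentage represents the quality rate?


Formula: Quality Rate = Good Pieces / Total Pieces * 100
Good pieces = 3437 - 199 = 3238
QR = 3238 / 3437 * 100 = 94.2%

94.2%


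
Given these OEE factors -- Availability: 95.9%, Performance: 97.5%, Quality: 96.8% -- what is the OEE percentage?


Formula: OEE = Availability * Performance * Quality / 10000
A * P = 95.9% * 97.5% / 100 = 93.5%
OEE = 93.5% * 96.8% / 100 = 90.5%

90.5%


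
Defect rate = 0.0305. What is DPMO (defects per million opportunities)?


DPMO = defect_rate * 1000000 = 0.0305 * 1000000

30500


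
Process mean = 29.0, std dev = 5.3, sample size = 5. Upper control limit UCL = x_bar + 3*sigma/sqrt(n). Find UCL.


UCL = 29.0 + 3 * 5.3 / sqrt(5)

36.11


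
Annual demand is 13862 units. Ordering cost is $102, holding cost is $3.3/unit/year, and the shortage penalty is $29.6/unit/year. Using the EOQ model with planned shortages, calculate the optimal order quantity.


Formula: EOQ* = sqrt(2DS/H) * sqrt((H+P)/P)
Base EOQ = sqrt(2*13862*102/3.3) = 925.7 units
Correction = sqrt((3.3+29.6)/29.6) = 1.05427
EOQ* = 925.7 * 1.05427 = 975.9 units

975.9 units


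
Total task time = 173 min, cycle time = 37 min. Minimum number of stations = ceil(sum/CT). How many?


Formula: N_min = ceil(Sum of Task Times / Cycle Time)
N_min = ceil(173 min / 37 min) = ceil(4.6757)
N_min = 5 stations

5


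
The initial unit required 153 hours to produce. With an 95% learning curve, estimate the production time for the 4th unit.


Formula: T_n = T_1 * (learning_rate)^(log2(n)) where learning_rate = rate/100
Doublings = log2(4) = 2
T_n = 153 * 0.95^2
T_n = 153 * 0.9025 = 138.1 hours

138.1 hours


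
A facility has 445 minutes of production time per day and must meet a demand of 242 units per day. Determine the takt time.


Formula: Takt Time = Available Production Time / Customer Demand
Takt = 445 min/day / 242 units/day
Takt = 1.84 min/unit

1.84 min/unit


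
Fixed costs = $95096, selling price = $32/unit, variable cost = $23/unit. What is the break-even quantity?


Formula: BEQ = Fixed Costs / (Price - Variable Cost)
Contribution margin = $32 - $23 = $9/unit
BEQ = ceil($95096 / $9/unit) = ceil(10566.22) = 10567 units

10567 units


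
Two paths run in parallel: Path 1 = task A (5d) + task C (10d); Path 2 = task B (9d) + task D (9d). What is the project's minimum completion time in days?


Path 1 = 5 + 10 = 15 days
Path 2 = 9 + 9 = 18 days
Duration = max(15, 18) = 18 days

18 days


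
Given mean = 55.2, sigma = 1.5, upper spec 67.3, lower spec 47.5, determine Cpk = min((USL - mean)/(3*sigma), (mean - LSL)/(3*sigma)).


Cpu = (67.3 - 55.2) / (3 * 1.5) = 2.69
Cpl = (55.2 - 47.5) / (3 * 1.5) = 1.71
Cpk = min(2.69, 1.71) = 1.71

1.71


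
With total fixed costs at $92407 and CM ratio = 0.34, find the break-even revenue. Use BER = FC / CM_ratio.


Formula: BER = Fixed Costs / Contribution Margin Ratio
BER = $92407 / 0.34
BER = $271785.29 (to the nearest cent)

$271785.29


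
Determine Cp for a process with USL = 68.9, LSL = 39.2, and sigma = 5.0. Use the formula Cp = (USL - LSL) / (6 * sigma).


Cp = (68.9 - 39.2) / (6 * 5.0)

0.99


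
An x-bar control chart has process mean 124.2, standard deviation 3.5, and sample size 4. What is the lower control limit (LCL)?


LCL = 124.2 - 3 * 3.5 / sqrt(4)

118.95


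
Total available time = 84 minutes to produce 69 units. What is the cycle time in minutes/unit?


Formula: CT = Available Time / Number of Units
CT = 84 min / 69 units
CT = 1.22 min/unit

1.22 min/unit


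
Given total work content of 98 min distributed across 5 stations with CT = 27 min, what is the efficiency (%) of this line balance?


Formula: Efficiency = Sum of Task Times / (N_stations * CT) * 100
Total station capacity = 5 stations * 27 min = 135 min
Efficiency = 98 / 135 * 100 = 72.6%

72.6%


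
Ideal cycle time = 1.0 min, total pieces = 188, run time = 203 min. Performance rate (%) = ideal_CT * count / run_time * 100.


Formula: Performance = (Ideal CT * Total Count) / Run Time * 100
Ideal output time = 1.0 * 188 = 188.0 min
Performance = 188.0 / 203 * 100 = 92.6%

92.6%


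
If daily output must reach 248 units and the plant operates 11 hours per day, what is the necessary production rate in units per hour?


Formula: Production Rate = Daily Demand / Available Hours
Rate = 248 units/day / 11 hours/day
Rate = 22.5 units/hour

22.5 units/hour


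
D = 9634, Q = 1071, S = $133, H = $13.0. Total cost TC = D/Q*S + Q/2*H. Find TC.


TC = 9634/1071 * 133 + 1071/2 * 13.0

$8157.88


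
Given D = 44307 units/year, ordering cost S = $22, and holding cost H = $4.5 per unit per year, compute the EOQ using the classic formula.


Formula: EOQ = sqrt(2 * D * S / H)
Numerator: 2 * 44307 * 22 = 1949508
2DS/H = 1949508 / 4.5 = 433224.0
EOQ = sqrt(433224.0) = 658.2 units

658.2 units


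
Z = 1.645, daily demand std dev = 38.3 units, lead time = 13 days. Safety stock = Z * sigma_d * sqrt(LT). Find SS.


Formula: SS = z * sigma_d * sqrt(LT)
sqrt(LT) = sqrt(13) = 3.6056
SS = 1.645 * 38.3 * 3.6056
SS = 227.2 units

227.2 units


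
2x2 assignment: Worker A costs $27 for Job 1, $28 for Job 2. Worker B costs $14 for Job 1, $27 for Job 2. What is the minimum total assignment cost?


Option 1: A->1 + B->2 = $27 + $27 = $54
Option 2: A->2 + B->1 = $28 + $14 = $42
Min cost = min($54, $42) = $42

$42


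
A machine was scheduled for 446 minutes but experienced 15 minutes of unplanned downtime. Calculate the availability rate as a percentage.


Formula: Availability = (Planned Time - Downtime) / Planned Time * 100
Uptime = 446 - 15 = 431 min
Availability = 431 / 446 * 100 = 96.6%

96.6%


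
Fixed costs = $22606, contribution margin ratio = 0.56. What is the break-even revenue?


Formula: BER = Fixed Costs / Contribution Margin Ratio
BER = $22606 / 0.56
BER = $40367.86 (to the nearest cent)

$40367.86


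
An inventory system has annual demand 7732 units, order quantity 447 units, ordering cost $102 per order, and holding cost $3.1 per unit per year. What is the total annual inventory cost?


TC = 7732/447 * 102 + 447/2 * 3.1

$2457.20


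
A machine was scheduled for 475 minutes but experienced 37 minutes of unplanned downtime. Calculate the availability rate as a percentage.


Formula: Availability = (Planned Time - Downtime) / Planned Time * 100
Uptime = 475 - 37 = 438 min
Availability = 438 / 475 * 100 = 92.2%

92.2%


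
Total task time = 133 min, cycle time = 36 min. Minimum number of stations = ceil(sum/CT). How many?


Formula: N_min = ceil(Sum of Task Times / Cycle Time)
N_min = ceil(133 min / 36 min) = ceil(3.6944)
N_min = 4 stations

4


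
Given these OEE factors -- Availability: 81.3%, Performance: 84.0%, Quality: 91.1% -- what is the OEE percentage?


Formula: OEE = Availability * Performance * Quality / 10000
A * P = 81.3% * 84.0% / 100 = 68.29%
OEE = 68.29% * 91.1% / 100 = 62.2%

62.2%


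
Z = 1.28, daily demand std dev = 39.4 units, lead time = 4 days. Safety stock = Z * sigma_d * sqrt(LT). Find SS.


Formula: SS = z * sigma_d * sqrt(LT)
sqrt(LT) = sqrt(4) = 2.0
SS = 1.28 * 39.4 * 2.0
SS = 100.9 units

100.9 units


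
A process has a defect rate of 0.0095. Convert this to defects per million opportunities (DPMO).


DPMO = defect_rate * 1000000 = 0.0095 * 1000000

9500


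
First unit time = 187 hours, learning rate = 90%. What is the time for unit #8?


Formula: T_n = T_1 * (learning_rate)^(log2(n)) where learning_rate = rate/100
Doublings = log2(8) = 3
T_n = 187 * 0.9^3
T_n = 187 * 0.729 = 136.3 hours

136.3 hours


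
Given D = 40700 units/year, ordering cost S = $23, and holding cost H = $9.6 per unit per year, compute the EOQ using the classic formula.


Formula: EOQ = sqrt(2 * D * S / H)
Numerator: 2 * 40700 * 23 = 1872200
2DS/H = 1872200 / 9.6 = 195020.8
EOQ = sqrt(195020.8) = 441.6 units

441.6 units


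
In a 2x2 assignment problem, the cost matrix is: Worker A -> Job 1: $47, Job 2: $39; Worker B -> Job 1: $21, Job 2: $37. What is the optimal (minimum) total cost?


Option 1: A->1 + B->2 = $47 + $37 = $84
Option 2: A->2 + B->1 = $39 + $21 = $60
Min cost = min($84, $60) = $60

$60


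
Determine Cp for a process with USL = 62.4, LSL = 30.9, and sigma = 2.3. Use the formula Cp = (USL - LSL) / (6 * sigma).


Cp = (62.4 - 30.9) / (6 * 2.3)

2.28


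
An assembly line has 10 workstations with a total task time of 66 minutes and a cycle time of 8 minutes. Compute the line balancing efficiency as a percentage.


Formula: Efficiency = Sum of Task Times / (N_stations * CT) * 100
Total station capacity = 10 stations * 8 min = 80 min
Efficiency = 66 / 80 * 100 = 82.5%

82.5%
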